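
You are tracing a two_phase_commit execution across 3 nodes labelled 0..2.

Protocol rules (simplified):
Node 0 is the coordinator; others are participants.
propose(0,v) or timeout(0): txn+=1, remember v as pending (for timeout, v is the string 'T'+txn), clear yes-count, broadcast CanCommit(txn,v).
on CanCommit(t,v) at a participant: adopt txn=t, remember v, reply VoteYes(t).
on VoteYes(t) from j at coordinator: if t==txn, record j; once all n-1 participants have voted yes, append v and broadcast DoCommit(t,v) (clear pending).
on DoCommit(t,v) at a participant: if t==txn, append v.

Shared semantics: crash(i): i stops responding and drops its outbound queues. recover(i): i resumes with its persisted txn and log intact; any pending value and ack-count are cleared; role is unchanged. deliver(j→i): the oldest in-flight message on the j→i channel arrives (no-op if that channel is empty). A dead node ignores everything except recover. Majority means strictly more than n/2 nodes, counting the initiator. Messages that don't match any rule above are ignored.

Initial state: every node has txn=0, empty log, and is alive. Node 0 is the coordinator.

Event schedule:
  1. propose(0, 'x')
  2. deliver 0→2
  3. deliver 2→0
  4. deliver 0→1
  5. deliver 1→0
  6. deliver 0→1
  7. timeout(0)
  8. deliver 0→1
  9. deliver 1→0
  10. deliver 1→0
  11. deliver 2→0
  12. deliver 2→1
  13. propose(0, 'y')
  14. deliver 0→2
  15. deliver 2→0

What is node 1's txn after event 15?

2

step 1 propose(0,'x'): 0={coor,t=1,log=-}
step 2 deliver 0→2: 2={part,t=1,log=-}
step 3 deliver 2→0: —
step 4 deliver 0→1: 1={part,t=1,log=-}
step 5 deliver 1→0: 0={coor,t=1,log=x}
step 6 deliver 0→1: 1={part,t=1,log=x}
step 7 timeout(0): 0={coor,t=2,log=x}
step 8 deliver 0→1: 1={part,t=2,log=x}
step 9 deliver 1→0: —
step 10 deliver 1→0: —
step 11 deliver 2→0: —
step 12 deliver 2→1: —
step 13 propose(0,'y'): 0={coor,t=3,log=x}
step 14 deliver 0→2: 2={part,t=1,log=x}
step 15 deliver 2→0: —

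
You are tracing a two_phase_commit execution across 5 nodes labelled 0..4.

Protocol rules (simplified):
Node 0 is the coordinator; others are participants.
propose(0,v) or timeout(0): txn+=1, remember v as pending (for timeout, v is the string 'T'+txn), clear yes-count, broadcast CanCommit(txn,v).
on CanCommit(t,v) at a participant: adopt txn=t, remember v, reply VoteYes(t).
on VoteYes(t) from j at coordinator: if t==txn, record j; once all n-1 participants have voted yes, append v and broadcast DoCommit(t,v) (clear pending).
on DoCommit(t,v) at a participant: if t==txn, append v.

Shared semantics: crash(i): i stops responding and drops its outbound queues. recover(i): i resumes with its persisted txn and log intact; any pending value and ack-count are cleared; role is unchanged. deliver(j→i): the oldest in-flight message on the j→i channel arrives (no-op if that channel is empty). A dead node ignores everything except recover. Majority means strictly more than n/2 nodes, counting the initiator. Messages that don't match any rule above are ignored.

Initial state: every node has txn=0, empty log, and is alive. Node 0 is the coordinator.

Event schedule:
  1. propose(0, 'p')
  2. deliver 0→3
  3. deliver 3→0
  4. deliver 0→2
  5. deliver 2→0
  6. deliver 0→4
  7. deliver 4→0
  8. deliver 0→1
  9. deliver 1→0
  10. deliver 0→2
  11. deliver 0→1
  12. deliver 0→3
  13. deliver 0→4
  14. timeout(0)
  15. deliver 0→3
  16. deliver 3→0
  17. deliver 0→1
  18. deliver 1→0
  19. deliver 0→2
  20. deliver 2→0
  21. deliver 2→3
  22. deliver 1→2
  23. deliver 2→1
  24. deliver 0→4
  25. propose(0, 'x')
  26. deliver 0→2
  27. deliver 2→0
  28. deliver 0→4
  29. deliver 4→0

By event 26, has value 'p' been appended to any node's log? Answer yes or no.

yes

e1 propose(0,'p'): 0[coor,t=1,-]
e2 deliver 0→3: 3[part,t=1,-]
e3 deliver 3→0: ·
e4 deliver 0→2: 2[part,t=1,-]
e5 deliver 2→0: ·
e6 deliver 0→4: 4[part,t=1,-]
e7 deliver 4→0: ·
e8 deliver 0→1: 1[part,t=1,-]
e9 deliver 1→0: 0[coor,t=1,p]
e10 deliver 0→2: 2[part,t=1,p]
e11 deliver 0→1: 1[part,t=1,p]
e12 deliver 0→3: 3[part,t=1,p]
e13 deliver 0→4: 4[part,t=1,p]
e14 timeout(0): 0[coor,t=2,p]
e15 deliver 0→3: 3[part,t=2,p]
e16 deliver 3→0: ·
e17 deliver 0→1: 1[part,t=2,p]
e18 deliver 1→0: ·
e19 deliver 0→2: 2[part,t=2,p]
e20 deliver 2→0: ·
e21 deliver 2→3: ·
e22 deliver 1→2: ·
e23 deliver 2→1: ·
e24 deliver 0→4: 4[part,t=2,p]
e25 propose(0,'x'): 0[coor,t=3,p]
e26 deliver 0→2: 2[part,t=3,p]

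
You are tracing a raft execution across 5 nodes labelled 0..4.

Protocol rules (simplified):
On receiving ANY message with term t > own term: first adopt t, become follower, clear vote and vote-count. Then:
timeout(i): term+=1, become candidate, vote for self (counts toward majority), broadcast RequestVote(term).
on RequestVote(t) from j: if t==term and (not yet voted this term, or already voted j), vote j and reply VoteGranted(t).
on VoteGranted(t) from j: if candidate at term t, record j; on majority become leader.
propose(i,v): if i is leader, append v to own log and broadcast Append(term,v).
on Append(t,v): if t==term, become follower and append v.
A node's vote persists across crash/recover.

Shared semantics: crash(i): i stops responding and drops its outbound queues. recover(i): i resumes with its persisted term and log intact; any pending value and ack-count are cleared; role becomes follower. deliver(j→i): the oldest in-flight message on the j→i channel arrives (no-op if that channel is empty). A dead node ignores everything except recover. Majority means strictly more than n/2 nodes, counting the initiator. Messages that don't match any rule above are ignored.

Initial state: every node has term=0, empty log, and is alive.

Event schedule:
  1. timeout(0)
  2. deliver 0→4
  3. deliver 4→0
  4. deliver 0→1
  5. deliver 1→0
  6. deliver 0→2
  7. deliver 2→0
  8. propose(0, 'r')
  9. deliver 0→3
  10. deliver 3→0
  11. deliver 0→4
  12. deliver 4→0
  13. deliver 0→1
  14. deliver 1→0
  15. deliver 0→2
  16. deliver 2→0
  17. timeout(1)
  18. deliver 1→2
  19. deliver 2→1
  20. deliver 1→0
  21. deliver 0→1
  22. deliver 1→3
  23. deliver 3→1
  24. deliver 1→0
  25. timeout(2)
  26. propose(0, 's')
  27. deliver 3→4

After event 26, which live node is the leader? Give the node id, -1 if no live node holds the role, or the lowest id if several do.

after 1 — timeout(0): n0:cand/t1/[-]
after 2 — deliver 0→4: n4:foll/t1/[-]
after 3 — deliver 4→0: ·
after 4 — deliver 0→1: n1:foll/t1/[-]
after 5 — deliver 1→0: n0:lead/t1/[-]
after 6 — deliver 0→2: n2:foll/t1/[-]
after 7 — deliver 2→0: ·
after 8 — propose(0,'r'): n0:lead/t1/[r]
after 9 — deliver 0→3: n3:foll/t1/[-]
after 10 — deliver 3→0: ·
after 11 — deliver 0→4: n4:foll/t1/[r]
after 12 — deliver 4→0: ·
after 13 — deliver 0→1: n1:foll/t1/[r]
after 14 — deliver 1→0: ·
after 15 — deliver 0→2: n2:foll/t1/[r]
after 16 — deliver 2→0: ·
after 17 — timeout(1): n1:cand/t2/[r]
after 18 — deliver 1→2: n2:foll/t2/[r]
after 19 — deliver 2→1: ·
after 20 — deliver 1→0: n0:foll/t2/[r]
after 21 — deliver 0→1: n1:lead/t2/[r]
after 22 — deliver 1→3: n3:foll/t2/[-]
after 23 — deliver 3→1: ·
after 24 — deliver 1→0: ·
after 25 — timeout(2): n2:cand/t3/[r]
after 26 — propose(0,'s'): ·

1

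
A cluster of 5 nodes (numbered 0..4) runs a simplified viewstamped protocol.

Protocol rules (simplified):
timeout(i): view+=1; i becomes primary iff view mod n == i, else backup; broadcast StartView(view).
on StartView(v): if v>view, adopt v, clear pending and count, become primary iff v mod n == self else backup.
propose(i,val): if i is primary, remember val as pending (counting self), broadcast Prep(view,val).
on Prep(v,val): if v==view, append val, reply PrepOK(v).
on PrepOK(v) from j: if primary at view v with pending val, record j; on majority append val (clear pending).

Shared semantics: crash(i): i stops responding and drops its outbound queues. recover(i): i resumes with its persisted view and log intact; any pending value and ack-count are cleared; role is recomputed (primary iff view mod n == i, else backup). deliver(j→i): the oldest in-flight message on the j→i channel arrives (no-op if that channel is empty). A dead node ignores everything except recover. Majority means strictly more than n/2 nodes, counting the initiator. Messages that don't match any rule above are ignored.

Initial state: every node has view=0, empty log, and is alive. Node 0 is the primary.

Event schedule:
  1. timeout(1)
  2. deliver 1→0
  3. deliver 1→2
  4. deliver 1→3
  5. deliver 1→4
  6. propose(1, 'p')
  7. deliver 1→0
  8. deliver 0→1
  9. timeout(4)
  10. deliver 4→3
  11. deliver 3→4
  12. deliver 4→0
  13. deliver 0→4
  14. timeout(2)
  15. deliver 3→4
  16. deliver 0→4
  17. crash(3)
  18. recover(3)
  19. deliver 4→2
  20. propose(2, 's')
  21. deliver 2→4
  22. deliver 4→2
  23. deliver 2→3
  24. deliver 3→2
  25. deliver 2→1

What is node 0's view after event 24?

after 1 — timeout(1): n1:prim/v1/[-]
after 2 — deliver 1→0: n0:back/v1/[-]
after 3 — deliver 1→2: n2:back/v1/[-]
after 4 — deliver 1→3: n3:back/v1/[-]
after 5 — deliver 1→4: n4:back/v1/[-]
after 6 — propose(1,'p'): ·
after 7 — deliver 1→0: n0:back/v1/[p]
after 8 — deliver 0→1: ·
after 9 — timeout(4): n4:back/v2/[-]
after 10 — deliver 4→3: n3:back/v2/[-]
after 11 — deliver 3→4: ·
after 12 — deliver 4→0: n0:back/v2/[p]
after 13 — deliver 0→4: ·
after 14 — timeout(2): n2:prim/v2/[-]
after 15 — deliver 3→4: ·
after 16 — deliver 0→4: ·
after 17 — crash(3): n3:✗back/v2/[-]
after 18 — recover(3): n3:back/v2/[-]
after 19 — deliver 4→2: ·
after 20 — propose(2,'s'): ·
after 21 — deliver 2→4: ·
after 22 — deliver 4→2: ·
after 23 — deliver 2→3: ·
after 24 — deliver 3→2: ·

2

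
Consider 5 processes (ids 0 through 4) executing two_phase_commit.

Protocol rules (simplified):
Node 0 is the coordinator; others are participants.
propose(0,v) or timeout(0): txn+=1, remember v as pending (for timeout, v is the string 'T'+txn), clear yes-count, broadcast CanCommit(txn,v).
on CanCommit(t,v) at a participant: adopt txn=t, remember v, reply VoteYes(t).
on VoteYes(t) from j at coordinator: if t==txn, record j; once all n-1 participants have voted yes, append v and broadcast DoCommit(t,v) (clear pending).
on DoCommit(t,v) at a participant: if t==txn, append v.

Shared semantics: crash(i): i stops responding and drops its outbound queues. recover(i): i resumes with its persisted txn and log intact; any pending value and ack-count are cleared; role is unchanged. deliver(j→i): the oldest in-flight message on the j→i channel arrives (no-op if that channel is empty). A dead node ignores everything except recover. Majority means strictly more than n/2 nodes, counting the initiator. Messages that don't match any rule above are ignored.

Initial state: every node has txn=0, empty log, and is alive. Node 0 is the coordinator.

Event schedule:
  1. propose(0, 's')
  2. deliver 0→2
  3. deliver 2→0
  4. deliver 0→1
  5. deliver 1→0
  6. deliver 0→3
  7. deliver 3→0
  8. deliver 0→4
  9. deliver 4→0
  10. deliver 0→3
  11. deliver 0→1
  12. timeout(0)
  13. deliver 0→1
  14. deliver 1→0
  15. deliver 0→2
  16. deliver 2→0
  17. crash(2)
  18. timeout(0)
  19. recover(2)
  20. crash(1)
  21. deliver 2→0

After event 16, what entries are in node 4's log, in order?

1. propose(0,'s'):  <0:coor t1 ->
2. deliver 0→2:  <2:part t1 ->
3. deliver 2→0:  nop
4. deliver 0→1:  <1:part t1 ->
5. deliver 1→0:  nop
6. deliver 0→3:  <3:part t1 ->
7. deliver 3→0:  nop
8. deliver 0→4:  <4:part t1 ->
9. deliver 4→0:  <0:coor t1 s>
10. deliver 0→3:  <3:part t1 s>
11. deliver 0→1:  <1:part t1 s>
12. timeout(0):  <0:coor t2 s>
13. deliver 0→1:  <1:part t2 s>
14. deliver 1→0:  nop
15. deliver 0→2:  <2:part t1 s>
16. deliver 2→0:  nop

empty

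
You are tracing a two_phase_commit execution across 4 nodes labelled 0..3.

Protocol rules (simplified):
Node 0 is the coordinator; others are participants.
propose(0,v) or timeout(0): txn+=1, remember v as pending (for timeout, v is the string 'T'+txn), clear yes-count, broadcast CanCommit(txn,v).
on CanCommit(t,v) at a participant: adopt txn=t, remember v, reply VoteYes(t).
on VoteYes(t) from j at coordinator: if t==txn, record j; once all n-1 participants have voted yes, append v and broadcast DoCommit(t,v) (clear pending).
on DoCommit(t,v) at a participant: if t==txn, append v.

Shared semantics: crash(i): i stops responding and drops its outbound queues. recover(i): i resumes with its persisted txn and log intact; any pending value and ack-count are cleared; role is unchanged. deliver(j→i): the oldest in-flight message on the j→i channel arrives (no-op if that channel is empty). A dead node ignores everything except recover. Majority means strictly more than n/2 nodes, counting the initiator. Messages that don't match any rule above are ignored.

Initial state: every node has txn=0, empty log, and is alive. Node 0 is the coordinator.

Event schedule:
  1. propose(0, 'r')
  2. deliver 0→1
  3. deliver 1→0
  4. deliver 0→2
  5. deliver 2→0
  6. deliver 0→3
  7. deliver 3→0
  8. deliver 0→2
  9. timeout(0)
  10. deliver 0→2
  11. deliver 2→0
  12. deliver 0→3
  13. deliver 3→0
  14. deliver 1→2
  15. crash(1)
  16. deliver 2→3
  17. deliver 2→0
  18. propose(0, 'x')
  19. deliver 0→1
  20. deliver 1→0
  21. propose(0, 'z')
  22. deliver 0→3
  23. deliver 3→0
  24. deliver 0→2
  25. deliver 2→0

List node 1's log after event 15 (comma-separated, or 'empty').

1. propose(0,'r'):  <0:coor t1 ->
2. deliver 0→1:  <1:part t1 ->
3. deliver 1→0:  nop
4. deliver 0→2:  <2:part t1 ->
5. deliver 2→0:  nop
6. deliver 0→3:  <3:part t1 ->
7. deliver 3→0:  <0:coor t1 r>
8. deliver 0→2:  <2:part t1 r>
9. timeout(0):  <0:coor t2 r>
10. deliver 0→2:  <2:part t2 r>
11. deliver 2→0:  nop
12. deliver 0→3:  <3:part t1 r>
13. deliver 3→0:  nop
14. deliver 1→2:  nop
15. crash(1):  <1:✗part t1 ->

empty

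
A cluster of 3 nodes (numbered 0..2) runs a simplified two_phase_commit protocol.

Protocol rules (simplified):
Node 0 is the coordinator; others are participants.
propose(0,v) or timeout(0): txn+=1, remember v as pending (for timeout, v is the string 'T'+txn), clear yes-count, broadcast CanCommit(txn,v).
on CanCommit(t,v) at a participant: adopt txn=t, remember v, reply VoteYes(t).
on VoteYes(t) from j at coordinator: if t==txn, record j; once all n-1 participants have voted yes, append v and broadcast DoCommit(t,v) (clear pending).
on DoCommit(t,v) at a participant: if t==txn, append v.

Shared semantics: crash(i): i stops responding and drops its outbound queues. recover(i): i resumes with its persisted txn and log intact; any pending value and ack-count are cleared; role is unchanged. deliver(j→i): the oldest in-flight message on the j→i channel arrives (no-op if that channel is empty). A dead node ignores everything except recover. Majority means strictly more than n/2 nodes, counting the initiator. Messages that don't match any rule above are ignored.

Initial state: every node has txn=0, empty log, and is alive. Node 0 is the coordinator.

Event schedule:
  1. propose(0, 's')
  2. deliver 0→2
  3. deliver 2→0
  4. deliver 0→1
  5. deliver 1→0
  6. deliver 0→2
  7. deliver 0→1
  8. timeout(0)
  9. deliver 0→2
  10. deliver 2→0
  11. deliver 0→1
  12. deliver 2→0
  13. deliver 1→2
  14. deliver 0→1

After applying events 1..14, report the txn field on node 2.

2

e1 propose(0,'s'): 0[coor,t=1,-]
e2 deliver 0→2: 2[part,t=1,-]
e3 deliver 2→0: ·
e4 deliver 0→1: 1[part,t=1,-]
e5 deliver 1→0: 0[coor,t=1,s]
e6 deliver 0→2: 2[part,t=1,s]
e7 deliver 0→1: 1[part,t=1,s]
e8 timeout(0): 0[coor,t=2,s]
e9 deliver 0→2: 2[part,t=2,s]
e10 deliver 2→0: ·
e11 deliver 0→1: 1[part,t=2,s]
e12 deliver 2→0: ·
e13 deliver 1→2: ·
e14 deliver 0→1: ·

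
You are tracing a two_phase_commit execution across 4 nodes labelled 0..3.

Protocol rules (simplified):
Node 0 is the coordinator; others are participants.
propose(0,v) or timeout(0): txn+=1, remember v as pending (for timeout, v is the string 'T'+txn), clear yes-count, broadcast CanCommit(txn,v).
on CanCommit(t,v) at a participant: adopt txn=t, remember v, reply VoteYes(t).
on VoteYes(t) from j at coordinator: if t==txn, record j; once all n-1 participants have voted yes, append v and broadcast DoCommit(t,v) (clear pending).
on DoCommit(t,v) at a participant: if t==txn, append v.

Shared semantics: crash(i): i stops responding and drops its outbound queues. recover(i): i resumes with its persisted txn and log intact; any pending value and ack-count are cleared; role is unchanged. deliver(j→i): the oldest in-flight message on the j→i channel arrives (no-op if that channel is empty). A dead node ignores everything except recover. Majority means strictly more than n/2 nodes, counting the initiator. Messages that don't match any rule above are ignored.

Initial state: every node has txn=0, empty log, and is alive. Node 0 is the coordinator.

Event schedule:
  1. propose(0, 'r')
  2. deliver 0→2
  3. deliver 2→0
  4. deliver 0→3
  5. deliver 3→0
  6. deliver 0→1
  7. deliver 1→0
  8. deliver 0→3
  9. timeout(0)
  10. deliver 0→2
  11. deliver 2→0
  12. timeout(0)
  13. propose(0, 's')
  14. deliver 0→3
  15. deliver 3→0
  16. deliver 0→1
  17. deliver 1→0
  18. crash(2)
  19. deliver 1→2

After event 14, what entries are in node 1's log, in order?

after 1 — propose(0,'r'): n0:coor/t1/[-]
after 2 — deliver 0→2: n2:part/t1/[-]
after 3 — deliver 2→0: ·
after 4 — deliver 0→3: n3:part/t1/[-]
after 5 — deliver 3→0: ·
after 6 — deliver 0→1: n1:part/t1/[-]
after 7 — deliver 1→0: n0:coor/t1/[r]
after 8 — deliver 0→3: n3:part/t1/[r]
after 9 — timeout(0): n0:coor/t2/[r]
after 10 — deliver 0→2: n2:part/t1/[r]
after 11 — deliver 2→0: ·
after 12 — timeout(0): n0:coor/t3/[r]
after 13 — propose(0,'s'): n0:coor/t4/[r]
after 14 — deliver 0→3: n3:part/t2/[r]

empty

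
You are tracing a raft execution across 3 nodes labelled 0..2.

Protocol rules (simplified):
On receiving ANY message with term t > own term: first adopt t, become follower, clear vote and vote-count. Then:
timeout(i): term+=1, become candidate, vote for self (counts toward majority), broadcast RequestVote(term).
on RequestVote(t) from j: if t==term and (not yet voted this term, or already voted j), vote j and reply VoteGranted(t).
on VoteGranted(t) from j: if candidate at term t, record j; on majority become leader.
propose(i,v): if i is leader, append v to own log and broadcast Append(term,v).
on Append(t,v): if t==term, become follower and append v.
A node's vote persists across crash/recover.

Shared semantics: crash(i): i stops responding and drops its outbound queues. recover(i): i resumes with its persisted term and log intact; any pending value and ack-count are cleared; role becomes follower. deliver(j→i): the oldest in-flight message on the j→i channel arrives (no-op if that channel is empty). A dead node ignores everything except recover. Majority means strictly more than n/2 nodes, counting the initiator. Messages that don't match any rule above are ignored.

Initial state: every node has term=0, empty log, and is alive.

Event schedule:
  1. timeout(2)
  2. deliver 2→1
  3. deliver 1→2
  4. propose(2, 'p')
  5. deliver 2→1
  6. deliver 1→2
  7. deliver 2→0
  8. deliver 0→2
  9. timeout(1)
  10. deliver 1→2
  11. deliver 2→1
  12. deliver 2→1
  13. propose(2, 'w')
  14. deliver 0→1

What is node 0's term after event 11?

step 1 timeout(2): 2={cand,t=1,log=-}
step 2 deliver 2→1: 1={foll,t=1,log=-}
step 3 deliver 1→2: 2={lead,t=1,log=-}
step 4 propose(2,'p'): 2={lead,t=1,log=p}
step 5 deliver 2→1: 1={foll,t=1,log=p}
step 6 deliver 1→2: —
step 7 deliver 2→0: 0={foll,t=1,log=-}
step 8 deliver 0→2: —
step 9 timeout(1): 1={cand,t=2,log=p}
step 10 deliver 1→2: 2={foll,t=2,log=p}
step 11 deliver 2→1: 1={lead,t=2,log=p}

1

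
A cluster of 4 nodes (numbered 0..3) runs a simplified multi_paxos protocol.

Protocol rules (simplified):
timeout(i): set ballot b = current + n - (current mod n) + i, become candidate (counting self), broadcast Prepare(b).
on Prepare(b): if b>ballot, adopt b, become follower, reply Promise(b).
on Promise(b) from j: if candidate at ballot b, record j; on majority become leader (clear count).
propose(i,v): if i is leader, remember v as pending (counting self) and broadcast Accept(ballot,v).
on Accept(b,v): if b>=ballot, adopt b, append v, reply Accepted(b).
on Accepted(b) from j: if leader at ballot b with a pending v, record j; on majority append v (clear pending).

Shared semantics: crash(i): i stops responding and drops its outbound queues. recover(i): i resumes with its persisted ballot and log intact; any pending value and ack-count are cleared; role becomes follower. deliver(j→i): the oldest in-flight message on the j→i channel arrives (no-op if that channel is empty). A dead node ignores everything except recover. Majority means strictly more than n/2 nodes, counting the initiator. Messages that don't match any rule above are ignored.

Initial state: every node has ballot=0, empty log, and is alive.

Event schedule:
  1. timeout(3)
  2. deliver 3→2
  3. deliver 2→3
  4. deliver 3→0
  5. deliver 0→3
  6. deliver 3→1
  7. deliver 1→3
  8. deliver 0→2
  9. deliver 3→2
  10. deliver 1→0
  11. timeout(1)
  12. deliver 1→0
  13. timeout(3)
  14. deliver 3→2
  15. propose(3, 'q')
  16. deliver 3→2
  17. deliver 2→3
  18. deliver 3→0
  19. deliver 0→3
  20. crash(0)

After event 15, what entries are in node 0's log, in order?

step 1 timeout(3): 3={cand,b=7,log=-}
step 2 deliver 3→2: 2={foll,b=7,log=-}
step 3 deliver 2→3: —
step 4 deliver 3→0: 0={foll,b=7,log=-}
step 5 deliver 0→3: 3={lead,b=7,log=-}
step 6 deliver 3→1: 1={foll,b=7,log=-}
step 7 deliver 1→3: —
step 8 deliver 0→2: —
step 9 deliver 3→2: —
step 10 deliver 1→0: —
step 11 timeout(1): 1={cand,b=9,log=-}
step 12 deliver 1→0: 0={foll,b=9,log=-}
step 13 timeout(3): 3={cand,b=11,log=-}
step 14 deliver 3→2: 2={foll,b=11,log=-}
step 15 propose(3,'q'): —

empty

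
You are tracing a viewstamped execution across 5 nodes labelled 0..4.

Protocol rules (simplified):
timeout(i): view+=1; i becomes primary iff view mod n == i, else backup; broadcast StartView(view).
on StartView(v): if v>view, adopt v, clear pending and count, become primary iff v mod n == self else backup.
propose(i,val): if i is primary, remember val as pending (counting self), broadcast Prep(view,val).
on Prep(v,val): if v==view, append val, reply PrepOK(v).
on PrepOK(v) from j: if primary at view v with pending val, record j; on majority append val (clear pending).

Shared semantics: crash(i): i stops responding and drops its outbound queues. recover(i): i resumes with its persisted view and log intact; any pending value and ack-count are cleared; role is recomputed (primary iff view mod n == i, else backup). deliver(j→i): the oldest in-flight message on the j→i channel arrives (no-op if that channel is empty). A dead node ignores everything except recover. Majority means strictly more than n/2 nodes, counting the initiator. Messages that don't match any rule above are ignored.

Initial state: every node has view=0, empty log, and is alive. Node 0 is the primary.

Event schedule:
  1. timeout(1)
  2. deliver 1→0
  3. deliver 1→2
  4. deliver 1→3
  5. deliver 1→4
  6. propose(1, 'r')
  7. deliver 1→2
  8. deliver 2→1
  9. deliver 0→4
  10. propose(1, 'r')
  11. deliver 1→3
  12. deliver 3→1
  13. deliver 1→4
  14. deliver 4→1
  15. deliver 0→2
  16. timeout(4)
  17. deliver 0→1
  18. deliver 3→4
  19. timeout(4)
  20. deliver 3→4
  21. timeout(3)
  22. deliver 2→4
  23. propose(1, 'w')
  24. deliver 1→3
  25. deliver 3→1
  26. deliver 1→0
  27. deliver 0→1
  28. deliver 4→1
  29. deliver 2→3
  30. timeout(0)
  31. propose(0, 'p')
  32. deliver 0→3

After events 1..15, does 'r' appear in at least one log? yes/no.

yes

step 1 timeout(1): 1={prim,v=1,log=-}
step 2 deliver 1→0: 0={back,v=1,log=-}
step 3 deliver 1→2: 2={back,v=1,log=-}
step 4 deliver 1→3: 3={back,v=1,log=-}
step 5 deliver 1→4: 4={back,v=1,log=-}
step 6 propose(1,'r'): —
step 7 deliver 1→2: 2={back,v=1,log=r}
step 8 deliver 2→1: —
step 9 deliver 0→4: —
step 10 propose(1,'r'): —
step 11 deliver 1→3: 3={back,v=1,log=r}
step 12 deliver 3→1: —
step 13 deliver 1→4: 4={back,v=1,log=r}
step 14 deliver 4→1: 1={prim,v=1,log=r}
step 15 deliver 0→2: —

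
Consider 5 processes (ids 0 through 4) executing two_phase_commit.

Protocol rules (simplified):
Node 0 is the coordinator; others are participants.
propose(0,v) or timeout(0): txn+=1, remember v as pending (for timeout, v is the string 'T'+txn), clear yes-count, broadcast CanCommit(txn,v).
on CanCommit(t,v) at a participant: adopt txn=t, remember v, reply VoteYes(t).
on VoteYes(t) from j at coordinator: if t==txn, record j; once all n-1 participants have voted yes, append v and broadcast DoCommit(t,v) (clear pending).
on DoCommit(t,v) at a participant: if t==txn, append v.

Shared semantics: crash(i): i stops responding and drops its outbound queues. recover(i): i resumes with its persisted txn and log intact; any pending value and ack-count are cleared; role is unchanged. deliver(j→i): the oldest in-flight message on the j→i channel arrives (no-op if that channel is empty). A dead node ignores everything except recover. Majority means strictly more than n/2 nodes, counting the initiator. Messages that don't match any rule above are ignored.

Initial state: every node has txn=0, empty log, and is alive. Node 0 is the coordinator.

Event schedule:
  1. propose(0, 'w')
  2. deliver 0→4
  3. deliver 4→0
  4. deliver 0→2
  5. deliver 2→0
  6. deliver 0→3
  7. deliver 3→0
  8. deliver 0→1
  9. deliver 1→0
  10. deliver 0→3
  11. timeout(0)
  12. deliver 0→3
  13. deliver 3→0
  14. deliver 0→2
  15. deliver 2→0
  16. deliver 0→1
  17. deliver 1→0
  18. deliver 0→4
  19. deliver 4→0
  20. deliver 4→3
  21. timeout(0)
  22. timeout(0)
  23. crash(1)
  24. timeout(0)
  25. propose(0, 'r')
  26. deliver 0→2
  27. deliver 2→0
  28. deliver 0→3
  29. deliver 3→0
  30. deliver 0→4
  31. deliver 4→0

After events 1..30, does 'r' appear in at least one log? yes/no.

no

after 1 — propose(0,'w'): n0:coor/t1/[-]
after 2 — deliver 0→4: n4:part/t1/[-]
after 3 — deliver 4→0: ·
after 4 — deliver 0→2: n2:part/t1/[-]
after 5 — deliver 2→0: ·
after 6 — deliver 0→3: n3:part/t1/[-]
after 7 — deliver 3→0: ·
after 8 — deliver 0→1: n1:part/t1/[-]
after 9 — deliver 1→0: n0:coor/t1/[w]
after 10 — deliver 0→3: n3:part/t1/[w]
after 11 — timeout(0): n0:coor/t2/[w]
after 12 — deliver 0→3: n3:part/t2/[w]
after 13 — deliver 3→0: ·
after 14 — deliver 0→2: n2:part/t1/[w]
after 15 — deliver 2→0: ·
after 16 — deliver 0→1: n1:part/t1/[w]
after 17 — deliver 1→0: ·
after 18 — deliver 0→4: n4:part/t1/[w]
after 19 — deliver 4→0: ·
after 20 — deliver 4→3: ·
after 21 — timeout(0): n0:coor/t3/[w]
after 22 — timeout(0): n0:coor/t4/[w]
after 23 — crash(1): n1:✗part/t1/[w]
after 24 — timeout(0): n0:coor/t5/[w]
after 25 — propose(0,'r'): n0:coor/t6/[w]
after 26 — deliver 0→2: n2:part/t2/[w]
after 27 — deliver 2→0: ·
after 28 — deliver 0→3: n3:part/t3/[w]
after 29 — deliver 3→0: ·
after 30 — deliver 0→4: n4:part/t2/[w]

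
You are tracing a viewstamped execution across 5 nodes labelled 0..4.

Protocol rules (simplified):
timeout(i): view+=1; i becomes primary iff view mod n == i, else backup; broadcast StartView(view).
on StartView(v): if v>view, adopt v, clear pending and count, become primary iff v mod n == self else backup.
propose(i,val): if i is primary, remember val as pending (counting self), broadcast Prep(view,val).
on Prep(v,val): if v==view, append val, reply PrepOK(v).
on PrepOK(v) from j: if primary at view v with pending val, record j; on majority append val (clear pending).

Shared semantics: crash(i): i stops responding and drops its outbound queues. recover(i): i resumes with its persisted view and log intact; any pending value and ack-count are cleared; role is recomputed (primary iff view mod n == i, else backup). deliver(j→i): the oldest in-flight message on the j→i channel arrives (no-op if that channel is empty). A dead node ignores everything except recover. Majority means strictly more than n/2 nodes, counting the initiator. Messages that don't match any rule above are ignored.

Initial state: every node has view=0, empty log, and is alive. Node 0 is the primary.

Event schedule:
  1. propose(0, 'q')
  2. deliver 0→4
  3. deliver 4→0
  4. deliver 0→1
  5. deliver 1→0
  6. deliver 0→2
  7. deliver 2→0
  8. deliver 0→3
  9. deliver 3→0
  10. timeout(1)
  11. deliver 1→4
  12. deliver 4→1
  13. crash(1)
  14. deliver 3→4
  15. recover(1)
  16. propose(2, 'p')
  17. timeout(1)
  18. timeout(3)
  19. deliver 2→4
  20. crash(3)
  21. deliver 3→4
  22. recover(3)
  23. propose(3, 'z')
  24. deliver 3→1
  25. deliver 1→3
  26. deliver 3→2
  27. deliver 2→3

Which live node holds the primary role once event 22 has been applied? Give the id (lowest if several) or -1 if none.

step 1 propose(0,'q'): —
step 2 deliver 0→4: 4={back,v=0,log=q}
step 3 deliver 4→0: —
step 4 deliver 0→1: 1={back,v=0,log=q}
step 5 deliver 1→0: 0={prim,v=0,log=q}
step 6 deliver 0→2: 2={back,v=0,log=q}
step 7 deliver 2→0: —
step 8 deliver 0→3: 3={back,v=0,log=q}
step 9 deliver 3→0: —
step 10 timeout(1): 1={prim,v=1,log=q}
step 11 deliver 1→4: 4={back,v=1,log=q}
step 12 deliver 4→1: —
step 13 crash(1): 1={✗prim,v=1,log=q}
step 14 deliver 3→4: —
step 15 recover(1): 1={prim,v=1,log=q}
step 16 propose(2,'p'): —
step 17 timeout(1): 1={back,v=2,log=q}
step 18 timeout(3): 3={back,v=1,log=q}
step 19 deliver 2→4: —
step 20 crash(3): 3={✗back,v=1,log=q}
step 21 deliver 3→4: —
step 22 recover(3): 3={back,v=1,log=q}

0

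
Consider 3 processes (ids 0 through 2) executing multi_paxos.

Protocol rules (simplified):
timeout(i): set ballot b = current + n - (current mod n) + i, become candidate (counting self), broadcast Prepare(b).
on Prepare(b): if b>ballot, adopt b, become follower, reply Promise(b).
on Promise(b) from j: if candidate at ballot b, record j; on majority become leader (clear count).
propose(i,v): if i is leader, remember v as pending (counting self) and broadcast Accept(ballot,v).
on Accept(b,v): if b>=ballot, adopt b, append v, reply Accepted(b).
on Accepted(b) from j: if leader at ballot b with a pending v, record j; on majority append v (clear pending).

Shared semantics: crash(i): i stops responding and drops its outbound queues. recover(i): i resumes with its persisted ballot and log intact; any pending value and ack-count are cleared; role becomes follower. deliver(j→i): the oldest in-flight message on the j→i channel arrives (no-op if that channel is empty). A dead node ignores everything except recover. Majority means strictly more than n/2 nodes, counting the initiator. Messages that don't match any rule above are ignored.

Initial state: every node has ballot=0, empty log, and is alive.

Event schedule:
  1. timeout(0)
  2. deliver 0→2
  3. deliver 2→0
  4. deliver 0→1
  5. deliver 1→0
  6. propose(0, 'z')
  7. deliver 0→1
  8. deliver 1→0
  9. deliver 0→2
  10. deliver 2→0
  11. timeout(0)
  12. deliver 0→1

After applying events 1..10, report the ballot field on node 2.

e1 timeout(0): 0[cand,b=3,-]
e2 deliver 0→2: 2[foll,b=3,-]
e3 deliver 2→0: 0[lead,b=3,-]
e4 deliver 0→1: 1[foll,b=3,-]
e5 deliver 1→0: ·
e6 propose(0,'z'): ·
e7 deliver 0→1: 1[foll,b=3,z]
e8 deliver 1→0: 0[lead,b=3,z]
e9 deliver 0→2: 2[foll,b=3,z]
e10 deliver 2→0: ·

3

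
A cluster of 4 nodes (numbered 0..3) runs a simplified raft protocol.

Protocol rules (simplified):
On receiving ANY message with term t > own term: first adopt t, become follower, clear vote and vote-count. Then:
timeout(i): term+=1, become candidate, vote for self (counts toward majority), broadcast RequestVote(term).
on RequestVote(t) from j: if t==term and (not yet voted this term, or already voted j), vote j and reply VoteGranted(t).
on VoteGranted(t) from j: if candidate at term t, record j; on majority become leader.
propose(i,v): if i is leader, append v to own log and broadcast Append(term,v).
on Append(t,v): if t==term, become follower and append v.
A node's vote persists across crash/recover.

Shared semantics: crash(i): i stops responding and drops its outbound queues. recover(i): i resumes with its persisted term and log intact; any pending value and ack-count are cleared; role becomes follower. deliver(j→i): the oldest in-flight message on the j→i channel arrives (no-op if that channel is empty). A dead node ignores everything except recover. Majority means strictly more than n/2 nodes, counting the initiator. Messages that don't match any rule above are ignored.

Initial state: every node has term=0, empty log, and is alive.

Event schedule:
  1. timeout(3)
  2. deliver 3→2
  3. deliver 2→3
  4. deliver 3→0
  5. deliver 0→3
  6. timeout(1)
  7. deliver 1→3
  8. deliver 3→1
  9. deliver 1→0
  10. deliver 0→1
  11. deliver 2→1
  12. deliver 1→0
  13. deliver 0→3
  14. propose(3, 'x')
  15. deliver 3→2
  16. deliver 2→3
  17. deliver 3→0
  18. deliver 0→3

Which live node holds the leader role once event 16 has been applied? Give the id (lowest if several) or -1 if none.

1. timeout(3):  <3:cand t1 ->
2. deliver 3→2:  <2:foll t1 ->
3. deliver 2→3:  nop
4. deliver 3→0:  <0:foll t1 ->
5. deliver 0→3:  <3:lead t1 ->
6. timeout(1):  <1:cand t1 ->
7. deliver 1→3:  nop
8. deliver 3→1:  nop
9. deliver 1→0:  nop
10. deliver 0→1:  nop
11. deliver 2→1:  nop
12. deliver 1→0:  nop
13. deliver 0→3:  nop
14. propose(3,'x'):  <3:lead t1 x>
15. deliver 3→2:  <2:foll t1 x>
16. deliver 2→3:  nop

3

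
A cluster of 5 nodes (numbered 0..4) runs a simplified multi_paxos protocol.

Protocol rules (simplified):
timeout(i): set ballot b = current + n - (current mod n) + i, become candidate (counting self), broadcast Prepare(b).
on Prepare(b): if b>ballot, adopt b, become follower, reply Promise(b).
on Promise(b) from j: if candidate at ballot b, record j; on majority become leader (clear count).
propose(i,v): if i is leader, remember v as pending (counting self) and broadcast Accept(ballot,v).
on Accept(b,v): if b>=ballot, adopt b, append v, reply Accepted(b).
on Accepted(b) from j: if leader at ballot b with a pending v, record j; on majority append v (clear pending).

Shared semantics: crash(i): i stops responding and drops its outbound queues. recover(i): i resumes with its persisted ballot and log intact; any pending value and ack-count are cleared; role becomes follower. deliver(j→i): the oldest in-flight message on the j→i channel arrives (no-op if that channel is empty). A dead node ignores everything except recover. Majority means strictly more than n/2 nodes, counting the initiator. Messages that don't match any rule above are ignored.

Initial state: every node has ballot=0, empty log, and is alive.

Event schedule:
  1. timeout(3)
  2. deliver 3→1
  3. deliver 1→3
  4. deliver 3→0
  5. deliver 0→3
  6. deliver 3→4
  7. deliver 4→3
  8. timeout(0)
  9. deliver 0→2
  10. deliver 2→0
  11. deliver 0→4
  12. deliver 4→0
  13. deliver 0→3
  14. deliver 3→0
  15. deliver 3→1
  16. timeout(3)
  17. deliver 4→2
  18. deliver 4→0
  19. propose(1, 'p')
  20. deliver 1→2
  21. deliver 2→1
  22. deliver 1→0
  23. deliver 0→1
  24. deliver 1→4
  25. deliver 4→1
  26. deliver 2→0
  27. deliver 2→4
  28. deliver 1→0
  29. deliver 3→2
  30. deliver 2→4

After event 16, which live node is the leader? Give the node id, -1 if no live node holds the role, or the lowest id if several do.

1. timeout(3):  <3:cand b8 ->
2. deliver 3→1:  <1:foll b8 ->
3. deliver 1→3:  nop
4. deliver 3→0:  <0:foll b8 ->
5. deliver 0→3:  <3:lead b8 ->
6. deliver 3→4:  <4:foll b8 ->
7. deliver 4→3:  nop
8. timeout(0):  <0:cand b10 ->
9. deliver 0→2:  <2:foll b10 ->
10. deliver 2→0:  nop
11. deliver 0→4:  <4:foll b10 ->
12. deliver 4→0:  <0:lead b10 ->
13. deliver 0→3:  <3:foll b10 ->
14. deliver 3→0:  nop
15. deliver 3→1:  nop
16. timeout(3):  <3:cand b18 ->

0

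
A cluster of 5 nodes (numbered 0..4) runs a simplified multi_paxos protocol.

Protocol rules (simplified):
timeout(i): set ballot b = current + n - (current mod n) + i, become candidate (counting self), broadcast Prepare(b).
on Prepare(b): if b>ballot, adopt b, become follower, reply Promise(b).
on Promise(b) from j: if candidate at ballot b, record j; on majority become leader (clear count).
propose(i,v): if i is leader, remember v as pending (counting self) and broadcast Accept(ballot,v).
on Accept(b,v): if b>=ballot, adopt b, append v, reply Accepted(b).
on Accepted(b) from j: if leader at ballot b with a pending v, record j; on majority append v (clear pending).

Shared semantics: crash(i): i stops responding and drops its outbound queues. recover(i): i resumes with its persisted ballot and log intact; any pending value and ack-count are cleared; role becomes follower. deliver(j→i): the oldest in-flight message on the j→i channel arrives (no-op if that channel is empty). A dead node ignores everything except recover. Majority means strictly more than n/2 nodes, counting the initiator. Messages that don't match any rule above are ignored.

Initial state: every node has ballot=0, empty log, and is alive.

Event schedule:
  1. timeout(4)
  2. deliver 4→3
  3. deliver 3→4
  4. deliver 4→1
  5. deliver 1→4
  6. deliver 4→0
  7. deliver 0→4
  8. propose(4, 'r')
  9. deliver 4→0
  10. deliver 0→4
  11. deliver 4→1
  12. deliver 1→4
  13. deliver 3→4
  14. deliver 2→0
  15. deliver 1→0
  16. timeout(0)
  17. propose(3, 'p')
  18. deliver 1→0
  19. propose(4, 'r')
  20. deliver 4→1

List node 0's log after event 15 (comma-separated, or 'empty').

r

e1 timeout(4): 4[cand,b=9,-]
e2 deliver 4→3: 3[foll,b=9,-]
e3 deliver 3→4: ·
e4 deliver 4→1: 1[foll,b=9,-]
e5 deliver 1→4: 4[lead,b=9,-]
e6 deliver 4→0: 0[foll,b=9,-]
e7 deliver 0→4: ·
e8 propose(4,'r'): ·
e9 deliver 4→0: 0[foll,b=9,r]
e10 deliver 0→4: ·
e11 deliver 4→1: 1[foll,b=9,r]
e12 deliver 1→4: 4[lead,b=9,r]
e13 deliver 3→4: ·
e14 deliver 2→0: ·
e15 deliver 1→0: ·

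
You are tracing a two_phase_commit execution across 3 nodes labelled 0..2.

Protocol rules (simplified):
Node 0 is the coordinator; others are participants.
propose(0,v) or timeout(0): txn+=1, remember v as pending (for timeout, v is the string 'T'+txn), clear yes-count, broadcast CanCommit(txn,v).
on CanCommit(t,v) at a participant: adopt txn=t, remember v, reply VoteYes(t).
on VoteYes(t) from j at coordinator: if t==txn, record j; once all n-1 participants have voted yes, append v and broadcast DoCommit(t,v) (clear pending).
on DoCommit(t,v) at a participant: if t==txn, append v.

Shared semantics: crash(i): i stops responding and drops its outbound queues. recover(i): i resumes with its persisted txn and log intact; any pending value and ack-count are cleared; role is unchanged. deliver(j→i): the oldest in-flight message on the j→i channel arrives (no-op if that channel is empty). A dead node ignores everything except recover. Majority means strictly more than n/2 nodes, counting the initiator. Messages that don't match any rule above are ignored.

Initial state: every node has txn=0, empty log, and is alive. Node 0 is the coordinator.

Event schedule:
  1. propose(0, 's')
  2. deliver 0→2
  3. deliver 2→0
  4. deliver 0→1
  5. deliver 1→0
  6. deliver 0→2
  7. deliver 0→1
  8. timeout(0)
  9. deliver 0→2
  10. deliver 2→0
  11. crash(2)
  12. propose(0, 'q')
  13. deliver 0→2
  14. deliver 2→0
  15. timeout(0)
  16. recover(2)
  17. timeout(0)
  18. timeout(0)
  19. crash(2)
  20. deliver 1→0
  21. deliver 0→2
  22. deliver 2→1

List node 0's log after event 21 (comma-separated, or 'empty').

s

1. propose(0,'s'):  <0:coor t1 ->
2. deliver 0→2:  <2:part t1 ->
3. deliver 2→0:  nop
4. deliver 0→1:  <1:part t1 ->
5. deliver 1→0:  <0:coor t1 s>
6. deliver 0→2:  <2:part t1 s>
7. deliver 0→1:  <1:part t1 s>
8. timeout(0):  <0:coor t2 s>
9. deliver 0→2:  <2:part t2 s>
10. deliver 2→0:  nop
11. crash(2):  <2:✗part t2 s>
12. propose(0,'q'):  <0:coor t3 s>
13. deliver 0→2:  nop
14. deliver 2→0:  nop
15. timeout(0):  <0:coor t4 s>
16. recover(2):  <2:part t2 s>
17. timeout(0):  <0:coor t5 s>
18. timeout(0):  <0:coor t6 s>
19. crash(2):  <2:✗part t2 s>
20. deliver 1→0:  nop
21. deliver 0→2:  nop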